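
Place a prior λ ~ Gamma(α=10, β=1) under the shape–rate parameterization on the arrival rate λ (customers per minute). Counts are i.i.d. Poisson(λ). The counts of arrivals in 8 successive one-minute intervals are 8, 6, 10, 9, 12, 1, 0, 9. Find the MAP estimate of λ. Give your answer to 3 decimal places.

λ̂_MAP = 7.111

Σxᵢ = 8+6+10+9+12+1+0+9 = 55, with n = 8.
Posterior ∝ λ^9e^(−1λ) · λ^55e^(−8λ) = λ^64e^(−9λ), i.e. Gamma(shape=65, rate=9).
The mode of a Gamma(a, b) with a ≥ 1 (shape–rate) is (a−1)/b = 64/9 ≈ 7.111.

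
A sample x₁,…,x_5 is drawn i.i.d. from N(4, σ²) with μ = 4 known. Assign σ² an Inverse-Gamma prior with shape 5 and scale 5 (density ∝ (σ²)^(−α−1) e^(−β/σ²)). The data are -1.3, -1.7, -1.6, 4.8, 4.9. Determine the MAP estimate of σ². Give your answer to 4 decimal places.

σ̂²_MAP = 6.0818

Sum of squared deviations about the known mean: SS = (-1.3−4)² + (-1.7−4)² + (-1.6−4)² + (4.8−4)² + (4.9−4)² = 93.39.
The Normal likelihood contributes (σ²)^(−n/2) exp(−SS/(2σ²)), so the posterior is Inverse-Gamma(α + n/2, β + SS/2) = Inverse-Gamma(7.5, 51.695).
The mode of Inverse-Gamma(a, b) is b/(a+1) = 51.695/8.5 ≈ 6.0818.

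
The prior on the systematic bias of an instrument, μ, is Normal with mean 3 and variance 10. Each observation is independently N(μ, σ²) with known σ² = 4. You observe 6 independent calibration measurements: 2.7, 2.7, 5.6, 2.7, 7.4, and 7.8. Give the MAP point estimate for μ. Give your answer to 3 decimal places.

μ̂_MAP = 4.703

n = 6; x̄ = (2.7 + 2.7 + 5.6 + 2.7 + 7.4 + 7.8)/6 = 28.9/6 = 289/60 ≈ 4.8167.
For a Normal prior and Normal likelihood with known variance, the posterior is Normal; its mode equals its mean, the precision-weighted average.
Prior precision 1/σ₀² = 1/10 = 0.1; data precision n/σ² = 6/4 = 1.5.
μ̂ = (0.1·3 + 1.5·(289/60)) / (0.1 + 1.5) = 7.525/1.6 = 4.703125 ≈ 4.703.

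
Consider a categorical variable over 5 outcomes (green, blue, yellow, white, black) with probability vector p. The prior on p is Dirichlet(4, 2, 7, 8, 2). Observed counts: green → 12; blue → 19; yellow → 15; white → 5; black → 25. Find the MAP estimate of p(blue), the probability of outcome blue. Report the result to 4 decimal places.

MAP estimate of p(blue) = 0.2128

The posterior is Dirichlet(αᵢ + nᵢ) = Dirichlet(16, 21, 22, 13, 27).
For a Dirichlet(a₁,…,a_K) with all aᵢ > 1, the mode has j-th component (aⱼ − 1)/(Σaᵢ − K).
Here Σaᵢ = 99 and K = 5, so p(blue) = (21 − 1)/(99 − 5) = 20/94 ≈ 0.2128.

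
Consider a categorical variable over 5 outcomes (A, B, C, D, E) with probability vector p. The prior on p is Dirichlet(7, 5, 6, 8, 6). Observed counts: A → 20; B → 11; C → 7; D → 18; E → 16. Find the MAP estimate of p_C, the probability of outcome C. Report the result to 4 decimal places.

MAP estimate of p_C = 0.1212

The posterior is Dirichlet(αᵢ + nᵢ) = Dirichlet(27, 16, 13, 26, 22).
For a Dirichlet(a₁,…,a_K) with all aᵢ > 1, the mode has j-th component (aⱼ − 1)/(Σaᵢ − K).
Here Σaᵢ = 104 and K = 5, so p_C = (13 − 1)/(104 − 5) = 12/99 ≈ 0.1212.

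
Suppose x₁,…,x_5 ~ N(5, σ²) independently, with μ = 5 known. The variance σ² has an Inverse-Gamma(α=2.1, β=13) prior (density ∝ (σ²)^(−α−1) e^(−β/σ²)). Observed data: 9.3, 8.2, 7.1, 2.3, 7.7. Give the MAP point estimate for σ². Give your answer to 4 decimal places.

σ̂²_MAP = 6.5821

Sum of squared deviations about the known mean: SS = (9.3−5)² + (8.2−5)² + (7.1−5)² + (2.3−5)² + (7.7−5)² = 47.72.
The Normal likelihood contributes (σ²)^(−n/2) exp(−SS/(2σ²)), so the posterior is Inverse-Gamma(α + n/2, β + SS/2) = Inverse-Gamma(4.6, 36.86).
The mode of Inverse-Gamma(a, b) is b/(a+1) = 36.86/5.6 ≈ 6.5821.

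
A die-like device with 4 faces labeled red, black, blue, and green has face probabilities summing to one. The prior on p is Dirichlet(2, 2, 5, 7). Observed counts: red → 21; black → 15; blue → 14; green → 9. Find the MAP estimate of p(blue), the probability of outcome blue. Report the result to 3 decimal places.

The posterior is Dirichlet(αᵢ + nᵢ) = Dirichlet(23, 17, 19, 16).
For a Dirichlet(a₁,…,a_K) with all aᵢ > 1, the mode has j-th component (aⱼ − 1)/(Σaᵢ − K).
Here Σaᵢ = 75 and K = 4, so p(blue) = (19 − 1)/(75 − 4) = 18/71 ≈ 0.254.

MAP estimate of p(blue) = 0.254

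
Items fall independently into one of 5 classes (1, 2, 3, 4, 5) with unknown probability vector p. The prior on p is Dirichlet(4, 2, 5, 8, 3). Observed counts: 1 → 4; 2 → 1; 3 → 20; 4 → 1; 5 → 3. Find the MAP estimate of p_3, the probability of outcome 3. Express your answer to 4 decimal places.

The posterior is Dirichlet(αᵢ + nᵢ) = Dirichlet(8, 3, 25, 9, 6).
For a Dirichlet(a₁,…,a_K) with all aᵢ > 1, the mode has j-th component (aⱼ − 1)/(Σaᵢ − K).
Here Σaᵢ = 51 and K = 5, so p_3 = (25 − 1)/(51 − 5) = 24/46 ≈ 0.5217.

MAP estimate: 0.5217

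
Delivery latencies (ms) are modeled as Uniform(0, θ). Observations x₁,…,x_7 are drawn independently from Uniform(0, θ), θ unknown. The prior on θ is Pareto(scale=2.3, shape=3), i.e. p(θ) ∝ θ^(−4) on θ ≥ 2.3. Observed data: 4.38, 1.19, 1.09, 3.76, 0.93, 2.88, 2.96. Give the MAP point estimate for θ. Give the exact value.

θ̂_MAP = 4.38

The Uniform(0, θ) likelihood is θ^(−n) for θ ≥ max(xᵢ), zero otherwise. Here max(xᵢ) = 4.38.
Posterior ∝ θ^(−4) · θ^(−7) = θ^(−11) on θ ≥ max(2.3, 4.38) = 4.38.
This density is strictly decreasing in θ, so the posterior mode lies at the lower boundary of the support.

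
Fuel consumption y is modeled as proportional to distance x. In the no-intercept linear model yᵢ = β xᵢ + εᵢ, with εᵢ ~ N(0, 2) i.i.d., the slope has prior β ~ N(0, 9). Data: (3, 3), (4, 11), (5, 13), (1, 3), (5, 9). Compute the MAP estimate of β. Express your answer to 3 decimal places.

log p(β | y) = −Σ(yᵢ − βxᵢ)²/(2·2) − β²/(2·9) + const.
Setting the derivative to zero: Σxᵢ(yᵢ − βxᵢ)/2 − β/9 = 0, so β = Σxᵢyᵢ / (Σxᵢ² + σ²/τ²).
Σxᵢyᵢ = 3·3 + 4·11 + 5·13 + 1·3 + 5·9 = 166; Σxᵢ² = 76; σ²/τ² = 2/9.
β̂_MAP = 166 / (76 + 2/9) = 166/(686/9) = 747/343 ≈ 2.178.

β̂_MAP = 2.178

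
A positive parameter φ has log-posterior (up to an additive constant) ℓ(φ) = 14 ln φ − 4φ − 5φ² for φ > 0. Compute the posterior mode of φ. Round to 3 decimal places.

ℓ'(φ) = 14/φ − 4 − 10φ. Setting this to zero and multiplying by φ: 10φ² + 4φ − 14 = 0.
φ = (−4 + √(4² + 4·10·14)) / (2·10) = (−4 + √576) / 20 = (−4 + 24)/20 = 1.
ℓ''(φ) = −14/φ² − 10 < 0, confirming a maximum.

φ̂_MAP = 1.000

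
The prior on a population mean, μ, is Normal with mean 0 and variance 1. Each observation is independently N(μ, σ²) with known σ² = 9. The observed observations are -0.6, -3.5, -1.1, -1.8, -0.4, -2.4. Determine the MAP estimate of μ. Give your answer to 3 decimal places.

μ̂_MAP = -0.653

n = 6; x̄ = ((-0.6) + (-3.5) + (-1.1) + (-1.8) + (-0.4) + (-2.4))/6 = -9.8/6 = -49/30 ≈ -1.6333.
For a Normal prior and Normal likelihood with known variance, the posterior is Normal; its mode equals its mean, the precision-weighted average.
Prior precision 1/σ₀² = 1/1 = 1; data precision n/σ² = 6/9 = 2/3.
μ̂ = (1·0 + (2/3)·(-49/30)) / (1 + 2/3) = (-49/45)/(5/3) = -49/75 ≈ -0.653.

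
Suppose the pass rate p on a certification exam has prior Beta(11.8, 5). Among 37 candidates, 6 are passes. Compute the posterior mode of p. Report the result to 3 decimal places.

p̂_MAP = 0.324

Prior: Beta(11.8, 5).
Data: 6 successes in 37 trials. The binomial likelihood contributes p^6(1−p)^31, so the posterior is Beta(11.8+6, 5+31) = Beta(17.8, 36).
For Beta(a, b) with a, b > 1 the mode is (a−1)/(a+b−2) = 16.8/51.8 ≈ 0.324.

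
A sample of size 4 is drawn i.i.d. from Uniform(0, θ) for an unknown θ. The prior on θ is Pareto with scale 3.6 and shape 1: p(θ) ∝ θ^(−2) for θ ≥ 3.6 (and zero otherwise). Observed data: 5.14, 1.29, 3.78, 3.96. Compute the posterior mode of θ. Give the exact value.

The Uniform(0, θ) likelihood is θ^(−n) for θ ≥ max(xᵢ), zero otherwise. Here max(xᵢ) = 5.14.
Posterior ∝ θ^(−2) · θ^(−4) = θ^(−6) on θ ≥ max(3.6, 5.14) = 5.14.
This density is strictly decreasing in θ, so the posterior mode lies at the lower boundary of the support.

θ̂_MAP = 5.14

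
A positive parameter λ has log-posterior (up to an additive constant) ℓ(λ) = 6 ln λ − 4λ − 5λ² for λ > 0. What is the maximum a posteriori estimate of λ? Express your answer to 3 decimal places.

ℓ'(λ) = 6/λ − 4 − 10λ. Setting this to zero and multiplying by λ: 10λ² + 4λ − 6 = 0.
λ = (−4 + √(4² + 4·10·6)) / (2·10) = (−4 + √256) / 20 = (−4 + 16)/20 = 3/5.
ℓ''(λ) = −6/λ² − 10 < 0, confirming a maximum.

λ̂_MAP = 0.600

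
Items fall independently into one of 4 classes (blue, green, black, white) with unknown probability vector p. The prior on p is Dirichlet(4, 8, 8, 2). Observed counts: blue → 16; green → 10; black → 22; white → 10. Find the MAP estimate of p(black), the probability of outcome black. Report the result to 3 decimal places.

The posterior is Dirichlet(αᵢ + nᵢ) = Dirichlet(20, 18, 30, 12).
For a Dirichlet(a₁,…,a_K) with all aᵢ > 1, the mode has j-th component (aⱼ − 1)/(Σaᵢ − K).
Here Σaᵢ = 80 and K = 4, so p(black) = (30 − 1)/(80 − 4) = 29/76 ≈ 0.382.

MAP estimate of p(black) = 0.382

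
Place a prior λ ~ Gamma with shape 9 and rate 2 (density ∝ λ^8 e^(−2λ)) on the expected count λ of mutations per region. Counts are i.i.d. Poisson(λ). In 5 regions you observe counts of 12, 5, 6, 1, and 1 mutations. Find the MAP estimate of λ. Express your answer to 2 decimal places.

λ̂_MAP = 4.71

Σxᵢ = 12+5+6+1+1 = 25, with n = 5.
Posterior ∝ λ^8e^(−2λ) · λ^25e^(−5λ) = λ^33e^(−7λ), i.e. Gamma(shape=34, rate=7).
The mode of a Gamma(a, b) with a ≥ 1 (shape–rate) is (a−1)/b = 33/7 ≈ 4.71.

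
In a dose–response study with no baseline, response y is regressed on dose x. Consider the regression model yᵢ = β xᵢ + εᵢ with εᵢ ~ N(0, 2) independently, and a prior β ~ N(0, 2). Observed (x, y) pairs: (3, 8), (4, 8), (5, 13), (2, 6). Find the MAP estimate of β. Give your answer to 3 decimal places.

log p(β | y) = −Σ(yᵢ − βxᵢ)²/(2·2) − β²/(2·2) + const.
Setting the derivative to zero: Σxᵢ(yᵢ − βxᵢ)/2 − β/2 = 0, so β = Σxᵢyᵢ / (Σxᵢ² + σ²/τ²).
Σxᵢyᵢ = 3·8 + 4·8 + 5·13 + 2·6 = 133; Σxᵢ² = 54; σ²/τ² = 1.
β̂_MAP = 133 / (54 + 1) = 133/55 ≈ 2.418.

β̂_MAP = 2.418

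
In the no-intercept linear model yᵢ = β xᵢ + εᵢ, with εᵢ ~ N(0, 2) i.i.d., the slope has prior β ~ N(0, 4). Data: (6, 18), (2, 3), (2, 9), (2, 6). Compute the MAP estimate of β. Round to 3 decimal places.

log p(β | y) = −Σ(yᵢ − βxᵢ)²/(2·2) − β²/(2·4) + const.
Setting the derivative to zero: Σxᵢ(yᵢ − βxᵢ)/2 − β/4 = 0, so β = Σxᵢyᵢ / (Σxᵢ² + σ²/τ²).
Σxᵢyᵢ = 6·18 + 2·3 + 2·9 + 2·6 = 144; Σxᵢ² = 48; σ²/τ² = 0.5.
β̂_MAP = 144 / (48 + 0.5) = 144/48.5 ≈ 2.969.

β̂_MAP = 2.969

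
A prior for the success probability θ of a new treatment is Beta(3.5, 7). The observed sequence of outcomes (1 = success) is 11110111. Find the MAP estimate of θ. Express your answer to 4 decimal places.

Prior: Beta(3.5, 7).
Data: 7 successes in 8 trials (from the sequence). The binomial likelihood contributes θ^7(1−θ)^1, so the posterior is Beta(3.5+7, 7+1) = Beta(10.5, 8).
For Beta(a, b) with a, b > 1 the mode is (a−1)/(a+b−2) = 9.5/16.5 ≈ 0.5758.

θ̂_MAP = 0.5758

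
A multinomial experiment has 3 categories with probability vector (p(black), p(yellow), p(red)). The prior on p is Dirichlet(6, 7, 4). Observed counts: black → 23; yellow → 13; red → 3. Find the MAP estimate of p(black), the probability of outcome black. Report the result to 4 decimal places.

MAP estimate of p(black) = 0.5283

The posterior is Dirichlet(αᵢ + nᵢ) = Dirichlet(29, 20, 7).
For a Dirichlet(a₁,…,a_K) with all aᵢ > 1, the mode has j-th component (aⱼ − 1)/(Σaᵢ − K).
Here Σaᵢ = 56 and K = 3, so p(black) = (29 − 1)/(56 − 3) = 28/53 ≈ 0.5283.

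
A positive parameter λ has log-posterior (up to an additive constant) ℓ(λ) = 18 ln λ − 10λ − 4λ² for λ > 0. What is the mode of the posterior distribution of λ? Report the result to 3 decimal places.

λ̂_MAP = 1.000

ℓ'(λ) = 18/λ − 10 − 8λ. Setting this to zero and multiplying by λ: 8λ² + 10λ − 18 = 0.
λ = (−10 + √(10² + 4·8·18)) / (2·8) = (−10 + √676) / 16 = (−10 + 26)/16 = 1.
ℓ''(λ) = −18/λ² − 8 < 0, confirming a maximum.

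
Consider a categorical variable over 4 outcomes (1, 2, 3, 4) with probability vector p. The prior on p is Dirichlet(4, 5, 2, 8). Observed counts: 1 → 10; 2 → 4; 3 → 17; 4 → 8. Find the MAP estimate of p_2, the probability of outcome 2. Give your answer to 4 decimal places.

MAP estimate: 0.1481

The posterior is Dirichlet(αᵢ + nᵢ) = Dirichlet(14, 9, 19, 16).
For a Dirichlet(a₁,…,a_K) with all aᵢ > 1, the mode has j-th component (aⱼ − 1)/(Σaᵢ − K).
Here Σaᵢ = 58 and K = 4, so p_2 = (9 − 1)/(58 − 4) = 8/54 ≈ 0.1481.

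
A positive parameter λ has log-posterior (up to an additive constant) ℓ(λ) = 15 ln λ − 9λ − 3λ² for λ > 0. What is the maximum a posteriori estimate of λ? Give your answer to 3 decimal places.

λ̂_MAP = 1.000

ℓ'(λ) = 15/λ − 9 − 6λ. Setting this to zero and multiplying by λ: 6λ² + 9λ − 15 = 0.
λ = (−9 + √(9² + 4·6·15)) / (2·6) = (−9 + √441) / 12 = (−9 + 21)/12 = 1.
ℓ''(λ) = −15/λ² − 6 < 0, confirming a maximum.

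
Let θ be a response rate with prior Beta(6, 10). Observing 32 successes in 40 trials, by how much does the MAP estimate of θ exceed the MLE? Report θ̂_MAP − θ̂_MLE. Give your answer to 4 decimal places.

MAP − MLE = -0.1148

Posterior is Beta(38, 18); MAP = (38−1)/(56−2) = 37/54 ≈ 0.68519.
MLE ignores the prior: θ̂_MLE = k/n = 32/40 ≈ 0.80000.
Difference = 37/54 − 32/40 = -31/270 ≈ -0.1148.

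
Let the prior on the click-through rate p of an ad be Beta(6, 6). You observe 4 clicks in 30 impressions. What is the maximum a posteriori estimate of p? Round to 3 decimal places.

p̂_MAP = 0.225

Prior: Beta(6, 6).
Data: 4 successes in 30 trials. The binomial likelihood contributes p^4(1−p)^26, so the posterior is Beta(6+4, 6+26) = Beta(10, 32).
For Beta(a, b) with a, b > 1 the mode is (a−1)/(a+b−2) = 9/40 ≈ 0.225.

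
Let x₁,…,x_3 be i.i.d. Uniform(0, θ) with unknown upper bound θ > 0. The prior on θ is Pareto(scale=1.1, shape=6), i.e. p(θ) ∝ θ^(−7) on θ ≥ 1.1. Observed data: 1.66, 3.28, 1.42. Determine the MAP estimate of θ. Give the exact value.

The Uniform(0, θ) likelihood is θ^(−n) for θ ≥ max(xᵢ), zero otherwise. Here max(xᵢ) = 3.28.
Posterior ∝ θ^(−7) · θ^(−3) = θ^(−10) on θ ≥ max(1.1, 3.28) = 3.28.
This density is strictly decreasing in θ, so the posterior mode lies at the lower boundary of the support.

θ̂_MAP = 3.28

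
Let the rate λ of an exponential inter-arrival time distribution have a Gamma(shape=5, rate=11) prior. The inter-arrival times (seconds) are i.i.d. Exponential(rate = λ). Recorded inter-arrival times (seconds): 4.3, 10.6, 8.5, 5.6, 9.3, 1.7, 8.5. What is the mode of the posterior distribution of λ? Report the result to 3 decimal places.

The Exponential(rate=λ) likelihood is ∝ λ^n e^(−λΣtᵢ). Here n = 7 and Σtᵢ = 4.3 + 10.6 + 8.5 + 5.6 + 9.3 + 1.7 + 8.5 = 48.5.
Posterior ∝ λ^4e^(−11λ) · λ^7e^(−48.5λ) = λ^11e^(−59.5λ), i.e. Gamma(12, 59.5).
Mode = (a−1)/b = 11/59.5 ≈ 0.185.

λ̂_MAP = 0.185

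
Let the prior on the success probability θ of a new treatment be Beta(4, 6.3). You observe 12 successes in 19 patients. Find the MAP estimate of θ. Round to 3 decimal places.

Prior: Beta(4, 6.3).
Data: 12 successes in 19 trials. The binomial likelihood contributes θ^12(1−θ)^7, so the posterior is Beta(4+12, 6.3+7) = Beta(16, 13.3).
For Beta(a, b) with a, b > 1 the mode is (a−1)/(a+b−2) = 15/27.3 ≈ 0.549.

θ̂_MAP = 0.549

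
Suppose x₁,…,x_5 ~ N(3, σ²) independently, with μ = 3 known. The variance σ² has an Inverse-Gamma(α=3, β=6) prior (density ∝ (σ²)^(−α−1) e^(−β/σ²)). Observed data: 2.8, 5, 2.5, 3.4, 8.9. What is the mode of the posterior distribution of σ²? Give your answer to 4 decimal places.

σ̂²_MAP = 3.9431

Sum of squared deviations about the known mean: SS = (2.8−3)² + (5−3)² + (2.5−3)² + (3.4−3)² + (8.9−3)² = 39.26.
The Normal likelihood contributes (σ²)^(−n/2) exp(−SS/(2σ²)), so the posterior is Inverse-Gamma(α + n/2, β + SS/2) = Inverse-Gamma(5.5, 25.63).
The mode of Inverse-Gamma(a, b) is b/(a+1) = 25.63/6.5 ≈ 3.9431.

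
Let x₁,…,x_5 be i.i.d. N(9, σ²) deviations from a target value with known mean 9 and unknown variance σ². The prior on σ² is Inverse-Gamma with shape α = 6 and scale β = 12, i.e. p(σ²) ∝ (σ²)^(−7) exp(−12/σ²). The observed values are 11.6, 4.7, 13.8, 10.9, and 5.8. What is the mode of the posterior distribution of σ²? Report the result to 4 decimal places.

Sum of squared deviations about the known mean: SS = (11.6−9)² + (4.7−9)² + (13.8−9)² + (10.9−9)² + (5.8−9)² = 62.14.
The Normal likelihood contributes (σ²)^(−n/2) exp(−SS/(2σ²)), so the posterior is Inverse-Gamma(α + n/2, β + SS/2) = Inverse-Gamma(8.5, 43.07).
The mode of Inverse-Gamma(a, b) is b/(a+1) = 43.07/9.5 ≈ 4.5337.

σ̂²_MAP = 4.5337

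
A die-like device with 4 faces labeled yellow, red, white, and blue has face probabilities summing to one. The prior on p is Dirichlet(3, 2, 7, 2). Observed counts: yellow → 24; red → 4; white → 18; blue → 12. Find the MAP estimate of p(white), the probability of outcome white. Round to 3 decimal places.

MAP estimate of p(white) = 0.353

The posterior is Dirichlet(αᵢ + nᵢ) = Dirichlet(27, 6, 25, 14).
For a Dirichlet(a₁,…,a_K) with all aᵢ > 1, the mode has j-th component (aⱼ − 1)/(Σaᵢ − K).
Here Σaᵢ = 72 and K = 4, so p(white) = (25 − 1)/(72 − 4) = 24/68 ≈ 0.353.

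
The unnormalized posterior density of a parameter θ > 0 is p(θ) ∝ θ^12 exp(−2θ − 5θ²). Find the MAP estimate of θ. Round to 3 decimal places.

θ̂_MAP = 1.000

ℓ'(θ) = 12/θ − 2 − 10θ. Setting this to zero and multiplying by θ: 10θ² + 2θ − 12 = 0.
θ = (−2 + √(2² + 4·10·12)) / (2·10) = (−2 + √484) / 20 = (−2 + 22)/20 = 1.
ℓ''(θ) = −12/θ² − 10 < 0, confirming a maximum.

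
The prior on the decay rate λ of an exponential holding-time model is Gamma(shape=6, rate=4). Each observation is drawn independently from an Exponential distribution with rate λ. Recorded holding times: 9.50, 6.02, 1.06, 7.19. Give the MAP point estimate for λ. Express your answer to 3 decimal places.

λ̂_MAP = 0.324

The Exponential(rate=λ) likelihood is ∝ λ^n e^(−λΣtᵢ). Here n = 4 and Σtᵢ = 9.50 + 6.02 + 1.06 + 7.19 = 23.77.
Posterior ∝ λ^5e^(−4λ) · λ^4e^(−23.77λ) = λ^9e^(−27.77λ), i.e. Gamma(10, 27.77).
Mode = (a−1)/b = 9/27.77 ≈ 0.324.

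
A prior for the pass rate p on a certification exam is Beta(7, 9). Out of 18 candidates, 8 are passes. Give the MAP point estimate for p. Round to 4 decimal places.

Prior: Beta(7, 9).
Data: 8 successes in 18 trials. The binomial likelihood contributes p^8(1−p)^10, so the posterior is Beta(7+8, 9+10) = Beta(15, 19).
For Beta(a, b) with a, b > 1 the mode is (a−1)/(a+b−2) = 14/32 ≈ 0.4375.

p̂_MAP = 0.4375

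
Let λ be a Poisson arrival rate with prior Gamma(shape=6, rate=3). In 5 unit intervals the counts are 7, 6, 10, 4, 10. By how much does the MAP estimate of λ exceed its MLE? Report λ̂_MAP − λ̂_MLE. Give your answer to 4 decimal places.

Σxᵢ = 37. Posterior is Gamma(43, 8); MAP = (43−1)/8 = 42/8 ≈ 5.25000.
MLE = x̄ = 37/5 ≈ 7.40000.
Difference = 42/8 − 37/5 = -43/20 ≈ -2.1500.

MAP − MLE = -2.1500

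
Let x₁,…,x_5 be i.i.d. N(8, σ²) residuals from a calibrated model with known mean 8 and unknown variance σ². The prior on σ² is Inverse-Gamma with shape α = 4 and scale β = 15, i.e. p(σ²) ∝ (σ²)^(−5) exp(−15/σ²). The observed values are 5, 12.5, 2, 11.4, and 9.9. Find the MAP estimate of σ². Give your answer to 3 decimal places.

Sum of squared deviations about the known mean: SS = (5−8)² + (12.5−8)² + (2−8)² + (11.4−8)² + (9.9−8)² = 80.42.
The Normal likelihood contributes (σ²)^(−n/2) exp(−SS/(2σ²)), so the posterior is Inverse-Gamma(α + n/2, β + SS/2) = Inverse-Gamma(6.5, 55.21).
The mode of Inverse-Gamma(a, b) is b/(a+1) = 55.21/7.5 ≈ 7.361.

σ̂²_MAP = 7.361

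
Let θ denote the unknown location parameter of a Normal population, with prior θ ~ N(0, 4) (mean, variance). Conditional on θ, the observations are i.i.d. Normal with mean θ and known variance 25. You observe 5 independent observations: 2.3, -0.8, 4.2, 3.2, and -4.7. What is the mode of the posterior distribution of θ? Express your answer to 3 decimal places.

θ̂_MAP = 0.373

n = 5; x̄ = (2.3 + (-0.8) + 4.2 + 3.2 + (-4.7))/5 = 4.2/5 = 0.84.
For a Normal prior and Normal likelihood with known variance, the posterior is Normal; its mode equals its mean, the precision-weighted average.
Prior precision 1/σ₀² = 1/4 = 0.25; data precision n/σ² = 5/25 = 0.2.
θ̂ = (0.25·0 + 0.2·0.84) / (0.25 + 0.2) = 0.168/0.45 = 28/75 ≈ 0.373.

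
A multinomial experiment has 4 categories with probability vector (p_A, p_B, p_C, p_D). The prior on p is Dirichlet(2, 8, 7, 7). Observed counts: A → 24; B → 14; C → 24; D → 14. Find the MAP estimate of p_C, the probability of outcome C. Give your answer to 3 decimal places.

The posterior is Dirichlet(αᵢ + nᵢ) = Dirichlet(26, 22, 31, 21).
For a Dirichlet(a₁,…,a_K) with all aᵢ > 1, the mode has j-th component (aⱼ − 1)/(Σaᵢ − K).
Here Σaᵢ = 100 and K = 4, so p_C = (31 − 1)/(100 − 4) = 30/96 ≈ 0.313.

MAP estimate of p_C = 0.313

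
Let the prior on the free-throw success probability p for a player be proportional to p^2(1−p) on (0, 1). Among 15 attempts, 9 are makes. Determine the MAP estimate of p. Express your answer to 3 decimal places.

The prior density ∝ p^2(1−p)^1 is the kernel of Beta(3, 2).
Data: 9 successes in 15 trials. The binomial likelihood contributes p^9(1−p)^6, so the posterior is Beta(3+9, 2+6) = Beta(12, 8).
For Beta(a, b) with a, b > 1 the mode is (a−1)/(a+b−2) = 11/18 ≈ 0.611.

p̂_MAP = 0.611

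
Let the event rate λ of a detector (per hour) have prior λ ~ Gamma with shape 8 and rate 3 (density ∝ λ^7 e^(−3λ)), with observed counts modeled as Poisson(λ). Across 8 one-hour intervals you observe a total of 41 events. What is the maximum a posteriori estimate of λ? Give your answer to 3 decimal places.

λ̂_MAP = 4.364

Σxᵢ = 41, n = 8.
Posterior ∝ λ^7e^(−3λ) · λ^41e^(−8λ) = λ^48e^(−11λ), i.e. Gamma(shape=49, rate=11).
The mode of a Gamma(a, b) with a ≥ 1 (shape–rate) is (a−1)/b = 48/11 ≈ 4.364.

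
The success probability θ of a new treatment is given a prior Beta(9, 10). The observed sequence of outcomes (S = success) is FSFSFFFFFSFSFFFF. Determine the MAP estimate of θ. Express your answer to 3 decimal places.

Prior: Beta(9, 10).
Data: 4 successes in 16 trials (from the sequence). The binomial likelihood contributes θ^4(1−θ)^12, so the posterior is Beta(9+4, 10+12) = Beta(13, 22).
For Beta(a, b) with a, b > 1 the mode is (a−1)/(a+b−2) = 12/33 ≈ 0.364.

θ̂_MAP = 0.364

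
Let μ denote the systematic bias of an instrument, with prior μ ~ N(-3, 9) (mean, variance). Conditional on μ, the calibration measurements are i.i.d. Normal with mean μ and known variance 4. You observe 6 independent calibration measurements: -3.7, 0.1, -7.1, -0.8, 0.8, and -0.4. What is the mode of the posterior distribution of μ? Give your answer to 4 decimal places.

μ̂_MAP = -1.9293

n = 6; x̄ = ((-3.7) + 0.1 + (-7.1) + (-0.8) + 0.8 + (-0.4))/6 = -11.1/6 = -1.85.
For a Normal prior and Normal likelihood with known variance, the posterior is Normal; its mode equals its mean, the precision-weighted average.
Prior precision 1/σ₀² = 1/9; data precision n/σ² = 6/4 = 1.5.
μ̂ = ((1/9)·(-3) + 1.5·(-1.85)) / (1/9 + 1.5) = (-373/120)/(29/18) = -1119/580 ≈ -1.9293.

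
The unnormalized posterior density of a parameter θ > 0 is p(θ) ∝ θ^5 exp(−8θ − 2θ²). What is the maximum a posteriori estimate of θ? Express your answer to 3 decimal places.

ℓ'(θ) = 5/θ − 8 − 4θ. Setting this to zero and multiplying by θ: 4θ² + 8θ − 5 = 0.
θ = (−8 + √(8² + 4·4·5)) / (2·4) = (−8 + √144) / 8 = (−8 + 12)/8 = 1/2.
ℓ''(θ) = −5/θ² − 4 < 0, confirming a maximum.

θ̂_MAP = 0.500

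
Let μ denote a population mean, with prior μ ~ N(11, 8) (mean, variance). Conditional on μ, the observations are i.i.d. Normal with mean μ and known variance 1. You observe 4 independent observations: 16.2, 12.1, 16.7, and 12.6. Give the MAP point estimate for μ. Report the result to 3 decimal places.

n = 4; x̄ = (16.2 + 12.1 + 16.7 + 12.6)/4 = 57.6/4 = 14.4.
For a Normal prior and Normal likelihood with known variance, the posterior is Normal; its mode equals its mean, the precision-weighted average.
Prior precision 1/σ₀² = 1/8 = 0.125; data precision n/σ² = 4/1 = 4.
μ̂ = (0.125·11 + 4·14.4) / (0.125 + 4) = 58.975/4.125 = 2359/165 ≈ 14.297.

μ̂_MAP = 14.297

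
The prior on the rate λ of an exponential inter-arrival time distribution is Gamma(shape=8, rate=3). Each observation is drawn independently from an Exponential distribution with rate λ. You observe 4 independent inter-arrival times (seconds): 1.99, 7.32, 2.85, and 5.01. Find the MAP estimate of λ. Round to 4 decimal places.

λ̂_MAP = 0.5454

The Exponential(rate=λ) likelihood is ∝ λ^n e^(−λΣtᵢ). Here n = 4 and Σtᵢ = 1.99 + 7.32 + 2.85 + 5.01 = 17.17.
Posterior ∝ λ^7e^(−3λ) · λ^4e^(−17.17λ) = λ^11e^(−20.17λ), i.e. Gamma(12, 20.17).
Mode = (a−1)/b = 11/20.17 ≈ 0.5454.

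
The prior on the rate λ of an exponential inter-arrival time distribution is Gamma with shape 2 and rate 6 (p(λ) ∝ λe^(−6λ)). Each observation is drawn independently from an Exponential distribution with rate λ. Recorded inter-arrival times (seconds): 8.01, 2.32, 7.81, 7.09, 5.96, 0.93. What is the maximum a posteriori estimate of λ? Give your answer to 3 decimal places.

λ̂_MAP = 0.184

The Exponential(rate=λ) likelihood is ∝ λ^n e^(−λΣtᵢ). Here n = 6 and Σtᵢ = 8.01 + 2.32 + 7.81 + 7.09 + 5.96 + 0.93 = 32.12.
Posterior ∝ λe^(−6λ) · λ^6e^(−32.12λ) = λ^7e^(−38.12λ), i.e. Gamma(8, 38.12).
Mode = (a−1)/b = 7/38.12 ≈ 0.184.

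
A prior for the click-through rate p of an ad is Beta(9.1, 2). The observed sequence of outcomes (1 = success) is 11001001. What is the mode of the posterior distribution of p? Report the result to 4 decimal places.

p̂_MAP = 0.7076

Prior: Beta(9.1, 2).
Data: 4 successes in 8 trials (from the sequence). The binomial likelihood contributes p^4(1−p)^4, so the posterior is Beta(9.1+4, 2+4) = Beta(13.1, 6).
For Beta(a, b) with a, b > 1 the mode is (a−1)/(a+b−2) = 12.1/17.1 ≈ 0.7076.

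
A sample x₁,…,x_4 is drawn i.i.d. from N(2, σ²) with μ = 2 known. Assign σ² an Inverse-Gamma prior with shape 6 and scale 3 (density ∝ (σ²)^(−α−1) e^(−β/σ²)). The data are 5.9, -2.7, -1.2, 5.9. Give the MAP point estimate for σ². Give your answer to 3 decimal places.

Sum of squared deviations about the known mean: SS = (5.9−2)² + (-2.7−2)² + (-1.2−2)² + (5.9−2)² = 62.75.
The Normal likelihood contributes (σ²)^(−n/2) exp(−SS/(2σ²)), so the posterior is Inverse-Gamma(α + n/2, β + SS/2) = Inverse-Gamma(8, 34.375).
The mode of Inverse-Gamma(a, b) is b/(a+1) = 34.375/9 ≈ 3.819.

σ̂²_MAP = 3.819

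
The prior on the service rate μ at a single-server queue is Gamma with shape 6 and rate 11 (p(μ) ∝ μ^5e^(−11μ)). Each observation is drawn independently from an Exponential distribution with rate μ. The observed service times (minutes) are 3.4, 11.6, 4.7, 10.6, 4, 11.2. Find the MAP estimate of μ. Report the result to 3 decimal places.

μ̂_MAP = 0.195

The Exponential(rate=μ) likelihood is ∝ μ^n e^(−μΣtᵢ). Here n = 6 and Σtᵢ = 3.4 + 11.6 + 4.7 + 10.6 + 4 + 11.2 = 45.5.
Posterior ∝ μ^5e^(−11μ) · μ^6e^(−45.5μ) = μ^11e^(−56.5μ), i.e. Gamma(12, 56.5).
Mode = (a−1)/b = 11/56.5 ≈ 0.195.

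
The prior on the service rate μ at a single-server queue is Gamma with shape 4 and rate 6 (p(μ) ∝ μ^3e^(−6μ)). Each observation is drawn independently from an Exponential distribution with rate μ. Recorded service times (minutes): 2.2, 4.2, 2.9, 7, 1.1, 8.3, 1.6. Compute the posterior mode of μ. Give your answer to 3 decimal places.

The Exponential(rate=μ) likelihood is ∝ μ^n e^(−μΣtᵢ). Here n = 7 and Σtᵢ = 2.2 + 4.2 + 2.9 + 7 + 1.1 + 8.3 + 1.6 = 27.3.
Posterior ∝ μ^3e^(−6μ) · μ^7e^(−27.3μ) = μ^10e^(−33.3μ), i.e. Gamma(11, 33.3).
Mode = (a−1)/b = 10/33.3 ≈ 0.300.

μ̂_MAP = 0.300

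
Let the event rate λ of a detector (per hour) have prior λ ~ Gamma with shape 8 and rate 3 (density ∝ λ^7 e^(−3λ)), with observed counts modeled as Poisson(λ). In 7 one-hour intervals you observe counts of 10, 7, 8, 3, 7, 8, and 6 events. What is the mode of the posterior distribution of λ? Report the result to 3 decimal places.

Σxᵢ = 10+7+8+3+7+8+6 = 49, with n = 7.
Posterior ∝ λ^7e^(−3λ) · λ^49e^(−7λ) = λ^56e^(−10λ), i.e. Gamma(shape=57, rate=10).
The mode of a Gamma(a, b) with a ≥ 1 (shape–rate) is (a−1)/b = 56/10 ≈ 5.600.

λ̂_MAP = 5.600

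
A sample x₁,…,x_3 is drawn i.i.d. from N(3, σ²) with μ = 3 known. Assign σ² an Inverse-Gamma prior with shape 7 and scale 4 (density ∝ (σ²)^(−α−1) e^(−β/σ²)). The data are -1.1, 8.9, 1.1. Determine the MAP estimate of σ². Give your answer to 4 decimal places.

Sum of squared deviations about the known mean: SS = (-1.1−3)² + (8.9−3)² + (1.1−3)² = 55.23.
The Normal likelihood contributes (σ²)^(−n/2) exp(−SS/(2σ²)), so the posterior is Inverse-Gamma(α + n/2, β + SS/2) = Inverse-Gamma(8.5, 31.615).
The mode of Inverse-Gamma(a, b) is b/(a+1) = 31.615/9.5 ≈ 3.3279.

σ̂²_MAP = 3.3279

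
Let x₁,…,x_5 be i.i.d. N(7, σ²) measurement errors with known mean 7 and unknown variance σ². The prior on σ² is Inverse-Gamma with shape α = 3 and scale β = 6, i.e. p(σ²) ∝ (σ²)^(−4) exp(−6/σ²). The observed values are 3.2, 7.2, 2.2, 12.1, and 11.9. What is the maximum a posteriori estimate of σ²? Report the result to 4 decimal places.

σ̂²_MAP = 7.6569

Sum of squared deviations about the known mean: SS = (3.2−7)² + (7.2−7)² + (2.2−7)² + (12.1−7)² + (11.9−7)² = 87.54.
The Normal likelihood contributes (σ²)^(−n/2) exp(−SS/(2σ²)), so the posterior is Inverse-Gamma(α + n/2, β + SS/2) = Inverse-Gamma(5.5, 49.77).
The mode of Inverse-Gamma(a, b) is b/(a+1) = 49.77/6.5 ≈ 7.6569.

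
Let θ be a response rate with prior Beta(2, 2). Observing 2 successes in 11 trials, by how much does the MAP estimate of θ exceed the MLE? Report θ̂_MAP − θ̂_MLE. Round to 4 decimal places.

MAP − MLE = 0.0490

Posterior is Beta(4, 11); MAP = (4−1)/(15−2) = 3/13 ≈ 0.23077.
MLE ignores the prior: θ̂_MLE = k/n = 2/11 ≈ 0.18182.
Difference = 3/13 − 2/11 = 7/143 ≈ 0.0490.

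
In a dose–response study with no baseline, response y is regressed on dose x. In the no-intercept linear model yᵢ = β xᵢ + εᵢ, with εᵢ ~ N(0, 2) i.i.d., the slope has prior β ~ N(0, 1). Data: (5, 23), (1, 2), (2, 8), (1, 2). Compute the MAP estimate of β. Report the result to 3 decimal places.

log p(β | y) = −Σ(yᵢ − βxᵢ)²/(2·2) − β²/(2·1) + const.
Setting the derivative to zero: Σxᵢ(yᵢ − βxᵢ)/2 − β/1 = 0, so β = Σxᵢyᵢ / (Σxᵢ² + σ²/τ²).
Σxᵢyᵢ = 5·23 + 1·2 + 2·8 + 1·2 = 135; Σxᵢ² = 31; σ²/τ² = 2.
β̂_MAP = 135 / (31 + 2) = 135/33 ≈ 4.091.

β̂_MAP = 4.091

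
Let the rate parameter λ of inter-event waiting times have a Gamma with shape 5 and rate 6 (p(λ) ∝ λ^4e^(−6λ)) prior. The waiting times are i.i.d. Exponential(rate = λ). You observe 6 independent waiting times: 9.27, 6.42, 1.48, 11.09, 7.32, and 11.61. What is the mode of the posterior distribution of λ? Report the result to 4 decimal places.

λ̂_MAP = 0.1880

The Exponential(rate=λ) likelihood is ∝ λ^n e^(−λΣtᵢ). Here n = 6 and Σtᵢ = 9.27 + 6.42 + 1.48 + 11.09 + 7.32 + 11.61 = 47.19.
Posterior ∝ λ^4e^(−6λ) · λ^6e^(−47.19λ) = λ^10e^(−53.19λ), i.e. Gamma(11, 53.19).
Mode = (a−1)/b = 10/53.19 ≈ 0.1880.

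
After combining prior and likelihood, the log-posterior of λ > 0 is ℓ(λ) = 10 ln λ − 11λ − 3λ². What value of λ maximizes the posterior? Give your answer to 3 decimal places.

ℓ'(λ) = 10/λ − 11 − 6λ. Setting this to zero and multiplying by λ: 6λ² + 11λ − 10 = 0.
λ = (−11 + √(11² + 4·6·10)) / (2·6) = (−11 + √361) / 12 = (−11 + 19)/12 = 2/3.
ℓ''(λ) = −10/λ² − 6 < 0, confirming a maximum.

λ̂_MAP = 0.667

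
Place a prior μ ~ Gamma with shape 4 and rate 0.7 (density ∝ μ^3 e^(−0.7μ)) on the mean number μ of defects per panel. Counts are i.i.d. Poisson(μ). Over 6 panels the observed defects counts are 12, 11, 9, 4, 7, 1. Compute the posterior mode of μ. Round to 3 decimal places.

Σxᵢ = 12+11+9+4+7+1 = 44, with n = 6.
Posterior ∝ μ^3e^(−0.7μ) · μ^44e^(−6μ) = μ^47e^(−6.7μ), i.e. Gamma(shape=48, rate=6.7).
The mode of a Gamma(a, b) with a ≥ 1 (shape–rate) is (a−1)/b = 47/6.7 ≈ 7.015.

μ̂_MAP = 7.015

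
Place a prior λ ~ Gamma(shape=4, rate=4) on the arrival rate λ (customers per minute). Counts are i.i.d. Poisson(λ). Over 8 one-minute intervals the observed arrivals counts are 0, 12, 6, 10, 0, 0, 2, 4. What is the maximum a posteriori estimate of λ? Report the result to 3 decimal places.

λ̂_MAP = 3.083

Σxᵢ = 0+12+6+10+0+0+2+4 = 34, with n = 8.
Posterior ∝ λ^3e^(−4λ) · λ^34e^(−8λ) = λ^37e^(−12λ), i.e. Gamma(shape=38, rate=12).
The mode of a Gamma(a, b) with a ≥ 1 (shape–rate) is (a−1)/b = 37/12 ≈ 3.083.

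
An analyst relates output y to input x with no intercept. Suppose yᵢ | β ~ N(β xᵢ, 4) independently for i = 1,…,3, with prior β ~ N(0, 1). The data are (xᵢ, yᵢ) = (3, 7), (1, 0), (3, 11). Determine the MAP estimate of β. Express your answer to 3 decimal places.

β̂_MAP = 2.348

log p(β | y) = −Σ(yᵢ − βxᵢ)²/(2·4) − β²/(2·1) + const.
Setting the derivative to zero: Σxᵢ(yᵢ − βxᵢ)/4 − β/1 = 0, so β = Σxᵢyᵢ / (Σxᵢ² + σ²/τ²).
Σxᵢyᵢ = 3·7 + 1·0 + 3·11 = 54; Σxᵢ² = 19; σ²/τ² = 4.
β̂_MAP = 54 / (19 + 4) = 54/23 ≈ 2.348.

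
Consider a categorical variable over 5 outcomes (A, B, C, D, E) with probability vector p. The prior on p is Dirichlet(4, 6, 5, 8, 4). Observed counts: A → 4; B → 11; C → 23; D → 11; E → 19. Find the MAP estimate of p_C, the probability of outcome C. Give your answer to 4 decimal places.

The posterior is Dirichlet(αᵢ + nᵢ) = Dirichlet(8, 17, 28, 19, 23).
For a Dirichlet(a₁,…,a_K) with all aᵢ > 1, the mode has j-th component (aⱼ − 1)/(Σaᵢ − K).
Here Σaᵢ = 95 and K = 5, so p_C = (28 − 1)/(95 − 5) = 27/90 ≈ 0.3000.

MAP estimate of p_C = 0.3000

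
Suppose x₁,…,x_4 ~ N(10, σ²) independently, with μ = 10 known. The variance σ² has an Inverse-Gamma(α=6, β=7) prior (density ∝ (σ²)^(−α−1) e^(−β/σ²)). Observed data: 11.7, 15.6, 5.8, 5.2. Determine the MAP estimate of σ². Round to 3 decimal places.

Sum of squared deviations about the known mean: SS = (11.7−10)² + (15.6−10)² + (5.8−10)² + (5.2−10)² = 74.93.
The Normal likelihood contributes (σ²)^(−n/2) exp(−SS/(2σ²)), so the posterior is Inverse-Gamma(α + n/2, β + SS/2) = Inverse-Gamma(8, 44.465).
The mode of Inverse-Gamma(a, b) is b/(a+1) = 44.465/9 ≈ 4.941.

σ̂²_MAP = 4.941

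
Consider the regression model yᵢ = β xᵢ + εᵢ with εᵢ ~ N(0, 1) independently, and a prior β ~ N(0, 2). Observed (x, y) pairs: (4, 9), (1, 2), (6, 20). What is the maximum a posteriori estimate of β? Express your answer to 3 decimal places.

log p(β | y) = −Σ(yᵢ − βxᵢ)²/(2·1) − β²/(2·2) + const.
Setting the derivative to zero: Σxᵢ(yᵢ − βxᵢ)/1 − β/2 = 0, so β = Σxᵢyᵢ / (Σxᵢ² + σ²/τ²).
Σxᵢyᵢ = 4·9 + 1·2 + 6·20 = 158; Σxᵢ² = 53; σ²/τ² = 0.5.
β̂_MAP = 158 / (53 + 0.5) = 158/53.5 ≈ 2.953.

β̂_MAP = 2.953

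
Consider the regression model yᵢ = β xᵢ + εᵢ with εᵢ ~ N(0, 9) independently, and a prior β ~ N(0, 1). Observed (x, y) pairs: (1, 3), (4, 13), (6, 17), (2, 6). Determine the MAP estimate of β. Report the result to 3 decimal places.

β̂_MAP = 2.561

log p(β | y) = −Σ(yᵢ − βxᵢ)²/(2·9) − β²/(2·1) + const.
Setting the derivative to zero: Σxᵢ(yᵢ − βxᵢ)/9 − β/1 = 0, so β = Σxᵢyᵢ / (Σxᵢ² + σ²/τ²).
Σxᵢyᵢ = 1·3 + 4·13 + 6·17 + 2·6 = 169; Σxᵢ² = 57; σ²/τ² = 9.
β̂_MAP = 169 / (57 + 9) = 169/66 ≈ 2.561.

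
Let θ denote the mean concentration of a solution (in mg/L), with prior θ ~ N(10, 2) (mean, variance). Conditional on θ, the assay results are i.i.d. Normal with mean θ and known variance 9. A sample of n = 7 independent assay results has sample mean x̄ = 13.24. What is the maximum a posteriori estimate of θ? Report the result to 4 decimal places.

θ̂_MAP = 11.9722

n = 7, x̄ = 13.24.
For a Normal prior and Normal likelihood with known variance, the posterior is Normal; its mode equals its mean, the precision-weighted average.
Prior precision 1/σ₀² = 1/2 = 0.5; data precision n/σ² = 7/9.
θ̂ = (0.5·10 + (7/9)·13.24) / (0.5 + 7/9) = (3442/225)/(23/18) = 6884/575 ≈ 11.9722.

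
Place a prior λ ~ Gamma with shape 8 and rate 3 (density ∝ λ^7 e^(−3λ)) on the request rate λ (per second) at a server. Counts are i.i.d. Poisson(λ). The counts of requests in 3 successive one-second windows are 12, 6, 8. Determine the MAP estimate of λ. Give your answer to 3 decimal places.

Σxᵢ = 12+6+8 = 26, with n = 3.
Posterior ∝ λ^7e^(−3λ) · λ^26e^(−3λ) = λ^33e^(−6λ), i.e. Gamma(shape=34, rate=6).
The mode of a Gamma(a, b) with a ≥ 1 (shape–rate) is (a−1)/b = 33/6 ≈ 5.500.

λ̂_MAP = 5.500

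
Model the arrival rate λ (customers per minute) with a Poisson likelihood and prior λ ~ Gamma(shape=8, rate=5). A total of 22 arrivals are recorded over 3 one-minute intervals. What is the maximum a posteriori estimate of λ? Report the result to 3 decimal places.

λ̂_MAP = 3.625

Σxᵢ = 22, n = 3.
Posterior ∝ λ^7e^(−5λ) · λ^22e^(−3λ) = λ^29e^(−8λ), i.e. Gamma(shape=30, rate=8).
The mode of a Gamma(a, b) with a ≥ 1 (shape–rate) is (a−1)/b = 29/8 ≈ 3.625.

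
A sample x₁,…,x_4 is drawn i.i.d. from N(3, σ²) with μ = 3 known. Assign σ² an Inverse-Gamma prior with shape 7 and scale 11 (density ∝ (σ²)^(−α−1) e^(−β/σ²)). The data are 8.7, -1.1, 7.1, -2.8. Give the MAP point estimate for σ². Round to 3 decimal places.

σ̂²_MAP = 6.088

Sum of squared deviations about the known mean: SS = (8.7−3)² + (-1.1−3)² + (7.1−3)² + (-2.8−3)² = 99.75.
The Normal likelihood contributes (σ²)^(−n/2) exp(−SS/(2σ²)), so the posterior is Inverse-Gamma(α + n/2, β + SS/2) = Inverse-Gamma(9, 60.875).
The mode of Inverse-Gamma(a, b) is b/(a+1) = 60.875/10 ≈ 6.088.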